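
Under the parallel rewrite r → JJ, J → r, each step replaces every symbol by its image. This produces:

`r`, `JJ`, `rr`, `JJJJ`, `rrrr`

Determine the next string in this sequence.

JJJJJJJJ

Expanding rrrr: r→JJ, r→JJ, r→JJ, r→JJ. Concatenated: JJ JJ JJ JJ.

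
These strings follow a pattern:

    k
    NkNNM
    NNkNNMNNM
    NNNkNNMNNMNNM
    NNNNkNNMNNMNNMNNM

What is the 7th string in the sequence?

NNNNNNkNNMNNMNNMNNMNNMNNM

Each term wraps the previous one in N on the left and NNM on the right.
From NNNNkNNMNNMNNMNNM, 2 further steps: NNNNkNNMNNMNNMNNM → NNNNNkNNMNNMNNMNNMNNM → (answer).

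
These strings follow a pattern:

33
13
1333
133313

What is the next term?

1333131333

Each term (from the third on) is the previous term followed by the one before it: term 3 = 13·33 = 1333.
The next term joins 133313 and 1333.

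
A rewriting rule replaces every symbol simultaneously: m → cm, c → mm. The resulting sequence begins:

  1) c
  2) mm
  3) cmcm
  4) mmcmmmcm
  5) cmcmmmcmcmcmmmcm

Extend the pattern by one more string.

Rewriting the 16 symbols of cmcmmmcmcmcmmmcm one by one yields mm cm mm cm cm cm mm cm mm cm mm cm cm cm mm cm; concatenated:

mmcmmmcmcmcmmmcmmmcmmmcmcmcmmmcm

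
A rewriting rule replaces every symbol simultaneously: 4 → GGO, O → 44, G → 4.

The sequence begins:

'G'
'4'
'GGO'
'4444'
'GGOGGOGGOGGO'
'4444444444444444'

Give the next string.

GGOGGOGGOGGOGGOGGOGGOGGOGGOGGOGGOGGOGGOGGOGGOGGO

Applying the rule to each of the 16 symbols of 4444444444444444 gives the pieces GGO GGO GGO GGO GGO GGO GGO GGO GGO GGO GGO GGO GGO GGO GGO GGO, which concatenate to the answer.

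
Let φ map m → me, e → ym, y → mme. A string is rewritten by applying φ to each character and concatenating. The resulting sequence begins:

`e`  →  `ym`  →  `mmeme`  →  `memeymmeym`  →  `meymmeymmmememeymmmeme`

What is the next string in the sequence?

Rewriting the 22 symbols of meymmeymmmememeymmmeme one by one yields me ym mme me me ym mme me me me ym me ym me ym mme me me me ym me ym; concatenated:

meymmmememeymmmemememeymmeymmeymmmemememeymmeym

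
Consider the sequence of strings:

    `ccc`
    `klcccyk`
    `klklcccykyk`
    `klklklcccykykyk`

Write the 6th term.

klklklklklcccykykykykyk

Each term wraps the previous one in kl on the left and yk on the right.
From klklklcccykykyk, 2 further steps: klklklcccykykyk → klklklklcccykykykyk → (answer).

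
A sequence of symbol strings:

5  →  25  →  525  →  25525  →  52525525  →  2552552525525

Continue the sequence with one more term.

525255252552552525525

This is a Fibonacci-style word recurrence s(k) = s(k−2)·s(k−1): e.g. 5·25 = 525.
So term 7 is 52525525·2552552525525.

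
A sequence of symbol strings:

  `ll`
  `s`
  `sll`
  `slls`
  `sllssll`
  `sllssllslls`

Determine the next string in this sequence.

sllssllsllssllssll

From term 3 onward, concatenate the last term with the second-to-last: s·ll = sll, sll·s = slls, …
The next term joins sllssllslls and sllssll.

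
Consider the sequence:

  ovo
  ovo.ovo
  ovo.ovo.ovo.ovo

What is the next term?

Each string is two copies of the previous one joined by '.'.
Doubling ovo.ovo.ovo.ovo with '.' between the halves:

ovo.ovo.ovo.ovo.ovo.ovo.ovo.ovo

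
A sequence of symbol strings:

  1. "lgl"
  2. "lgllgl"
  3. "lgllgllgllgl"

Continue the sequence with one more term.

Every step duplicates the string.
Doubling lgllgllgllgl:

lgllgllgllgllgllgllgllgl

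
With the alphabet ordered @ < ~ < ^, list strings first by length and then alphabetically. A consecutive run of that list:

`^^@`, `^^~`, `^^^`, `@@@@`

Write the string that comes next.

Treat @@@@ as a base-3 numeral over the given alphabet and add one, carrying through any trailing ^'s.

@@@~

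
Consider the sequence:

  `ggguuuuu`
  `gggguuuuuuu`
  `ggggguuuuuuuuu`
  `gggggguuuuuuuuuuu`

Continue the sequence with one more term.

The n-th term is n+1 g's then 2n+1 u's, where the shown terms are n = 2, 3, 4, 5.
At n = 6 the blocks have lengths 7, 13.

ggggggguuuuuuuuuuuuu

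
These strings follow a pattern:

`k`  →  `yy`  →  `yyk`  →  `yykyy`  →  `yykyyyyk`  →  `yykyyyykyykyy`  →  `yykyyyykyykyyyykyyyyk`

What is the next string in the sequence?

yykyyyykyykyyyykyyyykyykyyyykyykyy

This is a Fibonacci-style word recurrence s(k) = s(k−1)·s(k−2): e.g. yy·k = yyk.
Continuing: yykyyyykyykyyyykyyyyk · yykyyyykyykyy gives term 8.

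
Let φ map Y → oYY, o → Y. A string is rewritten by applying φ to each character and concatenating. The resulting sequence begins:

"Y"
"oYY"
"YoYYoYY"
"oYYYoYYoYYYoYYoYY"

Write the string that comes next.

YoYYoYYoYYYoYYoYYYoYYoYYoYYYoYYoYYYoYYoYY

φ(oYYYoYYoYYYoYYoYY) expands symbol-by-symbol to Y oYY oYY oYY Y oYY oYY Y oYY oYY oYY Y oYY oYY Y oYY oYY; joining the 17 pieces gives the next term.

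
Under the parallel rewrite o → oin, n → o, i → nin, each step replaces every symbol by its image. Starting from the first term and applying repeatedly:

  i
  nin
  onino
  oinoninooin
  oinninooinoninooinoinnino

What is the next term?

Rewriting the 25 symbols of oinninooinoninooinoinnino one by one yields oin nin o o nin o oin oin nin o oin o nin o oin oin nin o oin nin o o nin o oin; concatenated:

oinninooninooinoinninooinoninooinoinninooinninooninooin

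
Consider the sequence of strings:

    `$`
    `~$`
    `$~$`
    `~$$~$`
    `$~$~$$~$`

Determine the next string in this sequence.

Each term (from the third on) is the two preceding terms concatenated in order: term 3 = $·~$ = $~$.
Continuing: ~$$~$ · $~$~$$~$ gives term 6.

~$$~$$~$~$$~$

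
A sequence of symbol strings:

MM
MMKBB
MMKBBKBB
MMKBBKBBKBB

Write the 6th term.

MMKBBKBBKBBKBBKBB

The strings grow by a fixed suffix KBB each time.
From MMKBBKBBKBB, 2 further steps: MMKBBKBBKBB → MMKBBKBBKBBKBB → (answer).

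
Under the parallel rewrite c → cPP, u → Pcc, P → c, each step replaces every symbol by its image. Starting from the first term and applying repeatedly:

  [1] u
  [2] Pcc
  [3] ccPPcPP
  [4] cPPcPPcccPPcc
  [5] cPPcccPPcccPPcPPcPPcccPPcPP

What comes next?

cPPcccPPcPPcPPcccPPcPPcPPcccPPcccPPcccPPcPPcPPcccPPcc

Replace each of the 27 characters of cPPcccPPcccPPcPPcPPcccPPcPP in place — cPP c c cPP cPP cPP c c cPP cPP cPP c c cPP c c cPP c c cPP cPP cPP c c cPP c c — and concatenate.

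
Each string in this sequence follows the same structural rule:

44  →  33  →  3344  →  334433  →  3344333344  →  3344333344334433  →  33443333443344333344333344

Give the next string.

334433334433443333443333443344333344334433

This is a Fibonacci-style word recurrence s(k) = s(k−1)·s(k−2): e.g. 33·44 = 3344.
Continuing: 33443333443344333344333344 · 3344333344334433 gives term 8.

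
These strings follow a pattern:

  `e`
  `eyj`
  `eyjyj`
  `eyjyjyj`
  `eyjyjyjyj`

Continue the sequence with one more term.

Each term is the previous one with yj appended.
So the next term is eyjyjyjyj·yj.

eyjyjyjyjyj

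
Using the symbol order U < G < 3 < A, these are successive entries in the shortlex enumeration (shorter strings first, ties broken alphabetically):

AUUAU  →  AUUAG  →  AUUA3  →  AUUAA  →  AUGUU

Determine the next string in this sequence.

Treat AUGUU as a base-4 numeral over the given alphabet and add one, carrying through any trailing A's.

AUGUG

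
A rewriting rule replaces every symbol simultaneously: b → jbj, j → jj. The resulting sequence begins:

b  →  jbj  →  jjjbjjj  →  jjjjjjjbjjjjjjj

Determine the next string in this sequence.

jjjjjjjjjjjjjjjbjjjjjjjjjjjjjjj

Replace each of the 15 characters of jjjjjjjbjjjjjjj in place — jj jj jj jj jj jj jj jbj jj jj jj jj jj jj jj — and concatenate.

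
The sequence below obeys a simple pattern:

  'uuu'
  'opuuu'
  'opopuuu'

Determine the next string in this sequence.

Every step adds op at the front: s(k+1) = op·s(k).
Applying this once more to opopuuu:

opopopuuu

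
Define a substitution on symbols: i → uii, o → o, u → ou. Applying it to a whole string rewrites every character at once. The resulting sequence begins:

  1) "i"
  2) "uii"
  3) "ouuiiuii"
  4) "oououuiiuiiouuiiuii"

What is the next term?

φ(oououuiiuiiouuiiuii) expands symbol-by-symbol to o o ou o ou ou uii uii ou uii uii o ou ou uii uii ou uii uii; joining the 19 pieces gives the next term.

ooouoououuiiuiiouuiiuiioououuiiuiiouuiiuii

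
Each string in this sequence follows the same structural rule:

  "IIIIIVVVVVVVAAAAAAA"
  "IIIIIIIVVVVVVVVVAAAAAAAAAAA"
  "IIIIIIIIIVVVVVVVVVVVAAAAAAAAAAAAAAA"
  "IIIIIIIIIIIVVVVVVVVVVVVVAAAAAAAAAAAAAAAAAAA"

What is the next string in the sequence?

IIIIIIIIIIIIIVVVVVVVVVVVVVVVAAAAAAAAAAAAAAAAAAAAAAA

Reading off run lengths: I runs 5, 7, 9, 11; V runs 7, 9, 11, 13; A runs 7, 11, 15, 19 — each is linear in n, where the shown terms are n = 2, 3, 4, 5.
At n = 6 the blocks have lengths 13, 15, 23.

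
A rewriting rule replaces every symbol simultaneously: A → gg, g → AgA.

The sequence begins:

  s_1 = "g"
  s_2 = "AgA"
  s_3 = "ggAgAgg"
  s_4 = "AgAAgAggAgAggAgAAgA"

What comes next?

ggAgAggggAgAggAgAAgAggAgAggAgAAgAggAgAggggAgAgg

Applying the rule to each of the 19 symbols of AgAAgAggAgAggAgAAgA gives the pieces gg AgA gg gg AgA gg AgA AgA gg AgA gg AgA AgA gg AgA gg gg AgA gg, which concatenate to the answer.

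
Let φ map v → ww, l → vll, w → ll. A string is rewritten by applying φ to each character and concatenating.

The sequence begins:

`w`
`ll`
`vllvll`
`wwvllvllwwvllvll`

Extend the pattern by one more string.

llllwwvllvllwwvllvllllllwwvllvllwwvllvll

Applying the rule to each of the 16 symbols of wwvllvllwwvllvll gives the pieces ll ll ww vll vll ww vll vll ll ll ww vll vll ww vll vll, which concatenate to the answer.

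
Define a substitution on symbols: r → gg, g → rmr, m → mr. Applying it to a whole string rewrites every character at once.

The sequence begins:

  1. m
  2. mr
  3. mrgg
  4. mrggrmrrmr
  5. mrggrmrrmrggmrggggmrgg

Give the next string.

mrggrmrrmrggmrggggmrggrmrrmrmrggrmrrmrrmrrmrmrggrmrrmr

φ(mrggrmrrmrggmrggggmrgg) expands symbol-by-symbol to mr gg rmr rmr gg mr gg gg mr gg rmr rmr mr gg rmr rmr rmr rmr mr gg rmr rmr; joining the 22 pieces gives the next term.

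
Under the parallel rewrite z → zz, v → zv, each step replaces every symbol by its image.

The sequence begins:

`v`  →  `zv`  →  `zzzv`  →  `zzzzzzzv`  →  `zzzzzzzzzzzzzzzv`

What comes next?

zzzzzzzzzzzzzzzzzzzzzzzzzzzzzzzv

Applying the rule to each of the 16 symbols of zzzzzzzzzzzzzzzv gives the pieces zz zz zz zz zz zz zz zz zz zz zz zz zz zz zz zv, which concatenate to the answer.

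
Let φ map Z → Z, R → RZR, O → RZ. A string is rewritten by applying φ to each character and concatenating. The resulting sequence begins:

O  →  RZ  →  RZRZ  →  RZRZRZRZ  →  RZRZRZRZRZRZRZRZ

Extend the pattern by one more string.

Rewriting the 16 symbols of RZRZRZRZRZRZRZRZ one by one yields RZR Z RZR Z RZR Z RZR Z RZR Z RZR Z RZR Z RZR Z; concatenated:

RZRZRZRZRZRZRZRZRZRZRZRZRZRZRZRZ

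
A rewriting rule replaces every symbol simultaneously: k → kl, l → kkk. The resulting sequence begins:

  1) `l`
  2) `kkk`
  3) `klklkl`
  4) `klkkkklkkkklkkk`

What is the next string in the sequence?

φ(klkkkklkkkklkkk) expands symbol-by-symbol to kl kkk kl kl kl kl kkk kl kl kl kl kkk kl kl kl; joining the 15 pieces gives the next term.

klkkkklklklklkkkklklklklkkkklklkl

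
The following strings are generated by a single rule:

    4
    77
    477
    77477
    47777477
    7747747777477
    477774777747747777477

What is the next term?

7747747777477477774777747747777477

Each term (from the third on) is the two preceding terms concatenated in order: term 3 = 4·77 = 477.
So term 8 is 7747747777477·477774777747747777477.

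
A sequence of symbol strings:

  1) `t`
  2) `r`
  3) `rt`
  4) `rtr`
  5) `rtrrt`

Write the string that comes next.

Each term (from the third on) is the previous term followed by the one before it: term 3 = r·t = rt.
So term 6 is rtrrt·rtr.

rtrrtrtr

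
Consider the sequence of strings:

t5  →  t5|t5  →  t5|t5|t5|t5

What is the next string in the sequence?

Every step duplicates the string with '|' between the halves.
One more doubling of t5|t5|t5|t5 gives the answer.

t5|t5|t5|t5|t5|t5|t5|t5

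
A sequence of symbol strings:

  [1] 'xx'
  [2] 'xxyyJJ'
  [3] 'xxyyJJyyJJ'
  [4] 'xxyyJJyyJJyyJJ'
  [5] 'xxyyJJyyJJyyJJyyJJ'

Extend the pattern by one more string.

The strings grow by a fixed suffix yyJJ each time.
Applying this once more to xxyyJJyyJJyyJJyyJJ:

xxyyJJyyJJyyJJyyJJyyJJ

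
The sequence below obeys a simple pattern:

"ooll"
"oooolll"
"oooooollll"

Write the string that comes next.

oooooooolllll

Reading off run lengths: o runs 2, 4, 6; l runs 2, 3, 4 — each is linear in n (n = 1, 2, …).
For the next term, n = 4, so the run lengths are 8, 5.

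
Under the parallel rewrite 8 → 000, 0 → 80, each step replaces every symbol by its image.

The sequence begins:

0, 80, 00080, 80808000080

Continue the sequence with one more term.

00080000800008080808000080

Apply φ to 80808000080 symbol by symbol: 8→000, 0→80, 8→000, 0→80, 8→000, 0→80, 0→80, 0→80, 0→80, 8→000, 0→80; joined: 000 80 000 80 000 80 80 80 80 000 80.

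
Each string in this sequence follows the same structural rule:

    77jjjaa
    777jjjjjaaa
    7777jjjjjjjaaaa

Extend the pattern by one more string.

Each string has the form 7^{n} j^{2n-1} a^{n}, where the shown terms are n = 2, 3, 4.
Setting n = 5 gives 5, 9, 5 characters in each block.

77777jjjjjjjjjaaaaa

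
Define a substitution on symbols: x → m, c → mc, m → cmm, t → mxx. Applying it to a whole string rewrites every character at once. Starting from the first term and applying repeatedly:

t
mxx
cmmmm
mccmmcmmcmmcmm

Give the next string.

cmmmcmccmmcmmmccmmcmmmccmmcmmmccmmcmm

Applying the rule to each of the 14 symbols of mccmmcmmcmmcmm gives the pieces cmm mc mc cmm cmm mc cmm cmm mc cmm cmm mc cmm cmm, which concatenate to the answer.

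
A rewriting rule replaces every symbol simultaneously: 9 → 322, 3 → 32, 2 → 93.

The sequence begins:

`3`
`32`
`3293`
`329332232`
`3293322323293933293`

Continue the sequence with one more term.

329332232329393329332933223232232329332232

Replace each of the 19 characters of 3293322323293933293 in place — 32 93 322 32 32 93 93 32 93 32 93 322 32 322 32 32 93 322 32 — and concatenate.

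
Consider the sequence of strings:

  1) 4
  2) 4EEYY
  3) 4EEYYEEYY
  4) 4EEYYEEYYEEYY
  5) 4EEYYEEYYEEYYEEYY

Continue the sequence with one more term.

4EEYYEEYYEEYYEEYYEEYY

Every step adds EEYY to the end: s(k+1) = s(k)·EEYY.
So the next term is 4EEYYEEYYEEYYEEYY·EEYY.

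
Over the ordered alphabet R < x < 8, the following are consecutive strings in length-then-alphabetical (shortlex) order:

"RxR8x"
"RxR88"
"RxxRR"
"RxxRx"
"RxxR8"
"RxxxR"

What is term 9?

Advancing 3 positions from RxxxR through RxxxR → Rxxxx → Rxxx8 reaches term 9.

Rxx8R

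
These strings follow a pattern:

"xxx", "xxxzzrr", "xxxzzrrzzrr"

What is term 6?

Every step adds zzrr to the end: s(k+1) = s(k)·zzrr.
From xxxzzrrzzrr, 3 further steps: xxxzzrrzzrr → xxxzzrrzzrrzzrr → xxxzzrrzzrrzzrrzzrr → (answer).

xxxzzrrzzrrzzrrzzrrzzrr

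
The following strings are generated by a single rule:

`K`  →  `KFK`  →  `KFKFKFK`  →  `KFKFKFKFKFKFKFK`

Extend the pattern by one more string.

KFKFKFKFKFKFKFKFKFKFKFKFKFKFKFK

Every step duplicates the string with 'F' between the halves.
One more doubling of KFKFKFKFKFKFKFK gives the answer.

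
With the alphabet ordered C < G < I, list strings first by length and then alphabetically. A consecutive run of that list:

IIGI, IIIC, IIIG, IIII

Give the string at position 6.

Advancing 2 positions from IIII through IIII → CCCCC reaches term 6.

CCCCG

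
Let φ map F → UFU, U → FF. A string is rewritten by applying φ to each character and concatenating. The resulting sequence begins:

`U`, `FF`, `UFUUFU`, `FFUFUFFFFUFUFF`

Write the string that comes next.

UFUUFUFFUFUFFUFUUFUUFUUFUFFUFUFFUFUUFU

Applying the rule to each of the 14 symbols of FFUFUFFFFUFUFF gives the pieces UFU UFU FF UFU FF UFU UFU UFU UFU FF UFU FF UFU UFU, which concatenate to the answer.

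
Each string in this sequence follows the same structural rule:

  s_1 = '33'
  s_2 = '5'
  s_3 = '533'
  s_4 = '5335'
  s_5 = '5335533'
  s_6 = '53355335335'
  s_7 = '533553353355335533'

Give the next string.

Each term (from the third on) is the previous term followed by the one before it: term 3 = 5·33 = 533.
Continuing: 533553353355335533 · 53355335335 gives term 8.

53355335335533553353355335335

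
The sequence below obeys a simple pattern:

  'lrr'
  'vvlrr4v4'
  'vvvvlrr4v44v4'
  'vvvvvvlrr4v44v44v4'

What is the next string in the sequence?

vvvvvvvvlrr4v44v44v44v4

Every step adds vv to the front and 4v4 to the end of the previous string.
One more step from vvvvvvlrr4v44v44v4 gives the answer.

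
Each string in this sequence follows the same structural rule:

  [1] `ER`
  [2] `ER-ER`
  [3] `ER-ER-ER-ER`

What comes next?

Each string is two copies of the previous one joined by '-'.
Doubling ER-ER-ER-ER with '-' between the halves:

ER-ER-ER-ER-ER-ER-ER-ER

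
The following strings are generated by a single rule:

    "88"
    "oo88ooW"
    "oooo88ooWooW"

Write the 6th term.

Every step adds oo to the front and ooW to the end of the previous string.
From oooo88ooWooW, 3 further steps: oooo88ooWooW → oooooo88ooWooWooW → oooooooo88ooWooWooWooW → (answer).

oooooooooo88ooWooWooWooWooW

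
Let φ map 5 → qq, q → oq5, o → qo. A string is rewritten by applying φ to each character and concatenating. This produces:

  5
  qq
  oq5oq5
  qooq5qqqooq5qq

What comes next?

oq5qoqooq5qqoq5oq5oq5qoqooq5qqoq5oq5

φ(qooq5qqqooq5qq) expands symbol-by-symbol to oq5 qo qo oq5 qq oq5 oq5 oq5 qo qo oq5 qq oq5 oq5; joining the 14 pieces gives the next term.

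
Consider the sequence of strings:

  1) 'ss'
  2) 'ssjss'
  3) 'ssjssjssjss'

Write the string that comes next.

ssjssjssjssjssjssjssjss

Every step duplicates the string with 'j' between the halves.
So the next term is two copies of ssjssjssjss with 'j' between the halves.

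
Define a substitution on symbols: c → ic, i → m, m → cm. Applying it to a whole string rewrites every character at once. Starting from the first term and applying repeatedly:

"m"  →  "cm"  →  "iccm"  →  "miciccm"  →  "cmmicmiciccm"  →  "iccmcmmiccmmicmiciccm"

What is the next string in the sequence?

Rewriting the 21 symbols of iccmcmmiccmmicmiciccm one by one yields m ic ic cm ic cm cm m ic ic cm cm m ic cm m ic m ic ic cm; concatenated:

miciccmiccmcmmiciccmcmmiccmmicmiciccm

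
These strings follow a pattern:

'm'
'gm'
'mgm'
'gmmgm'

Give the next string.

From term 3 onward, concatenate the second-to-last term with the last: m·gm = mgm, gm·mgm = gmmgm, …
The next term joins mgm and gmmgm.

mgmgmmgm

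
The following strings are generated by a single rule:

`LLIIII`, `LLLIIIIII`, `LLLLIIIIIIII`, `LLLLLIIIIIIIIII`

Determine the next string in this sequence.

LLLLLLIIIIIIIIIIII

The n-th term is n L's then 2n I's, where the shown terms are n = 2, 3, 4, 5.
At n = 6 the blocks have lengths 6, 12.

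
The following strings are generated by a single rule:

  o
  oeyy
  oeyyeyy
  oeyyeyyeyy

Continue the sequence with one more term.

The strings grow by a fixed suffix eyy each time.
Applying this once more to oeyyeyyeyy:

oeyyeyyeyyeyy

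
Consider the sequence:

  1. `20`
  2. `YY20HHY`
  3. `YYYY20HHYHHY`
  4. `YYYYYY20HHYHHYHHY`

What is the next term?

YYYYYYYY20HHYHHYHHYHHY

Every step adds YY to the front and HHY to the end of the previous string.
So the next term is YY·YYYYYY20HHYHHYHHY·HHY.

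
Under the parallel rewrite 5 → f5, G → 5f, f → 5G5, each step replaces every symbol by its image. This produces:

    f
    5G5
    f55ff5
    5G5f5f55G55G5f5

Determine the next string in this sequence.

f55ff55G5f55G5f5f55ff5f55ff55G5f5

Replace each of the 15 characters of 5G5f5f55G55G5f5 in place — f5 5f f5 5G5 f5 5G5 f5 f5 5f f5 f5 5f f5 5G5 f5 — and concatenate.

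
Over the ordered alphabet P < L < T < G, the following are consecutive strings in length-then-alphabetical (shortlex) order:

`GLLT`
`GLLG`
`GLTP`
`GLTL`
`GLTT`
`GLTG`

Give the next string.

Treat GLTG as a base-4 numeral over the given alphabet and add one, carrying through any trailing G's.

GLGP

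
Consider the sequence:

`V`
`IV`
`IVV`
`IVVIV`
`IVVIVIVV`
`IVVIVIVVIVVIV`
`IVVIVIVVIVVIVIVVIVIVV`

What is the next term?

This is a Fibonacci-style word recurrence s(k) = s(k−1)·s(k−2): e.g. IV·V = IVV.
Continuing: IVVIVIVVIVVIVIVVIVIVV · IVVIVIVVIVVIV gives term 8.

IVVIVIVVIVVIVIVVIVIVVIVVIVIVVIVVIV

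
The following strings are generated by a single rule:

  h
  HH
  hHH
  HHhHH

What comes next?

Each term (from the third on) is the two preceding terms concatenated in order: term 3 = h·HH = hHH.
Continuing: hHH · HHhHH gives term 5.

hHHHHhHH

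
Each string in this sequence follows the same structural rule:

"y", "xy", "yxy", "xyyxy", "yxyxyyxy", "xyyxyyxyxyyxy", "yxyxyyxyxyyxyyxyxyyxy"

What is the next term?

xyyxyyxyxyyxyyxyxyyxyxyyxyyxyxyyxy

This is a Fibonacci-style word recurrence s(k) = s(k−2)·s(k−1): e.g. y·xy = yxy.
Continuing: xyyxyyxyxyyxy · yxyxyyxyxyyxyyxyxyyxy gives term 8.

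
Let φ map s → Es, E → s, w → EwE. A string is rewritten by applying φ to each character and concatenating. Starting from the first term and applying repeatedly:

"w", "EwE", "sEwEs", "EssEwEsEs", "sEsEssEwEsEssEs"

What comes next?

EssEssEsEssEwEsEssEsEssEs

φ(sEsEssEwEsEssEs) expands symbol-by-symbol to Es s Es s Es Es s EwE s Es s Es Es s Es; joining the 15 pieces gives the next term.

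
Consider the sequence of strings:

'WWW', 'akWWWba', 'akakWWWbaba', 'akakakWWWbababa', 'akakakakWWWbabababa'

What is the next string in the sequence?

akakakakakWWWbababababa

Each term wraps the previous one in ak on the left and ba on the right.
One more step from akakakakWWWbabababa gives the answer.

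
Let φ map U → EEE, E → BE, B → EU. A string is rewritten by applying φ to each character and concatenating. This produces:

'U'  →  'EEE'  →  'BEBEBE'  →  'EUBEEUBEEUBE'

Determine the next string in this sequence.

BEEEEEUBEBEEEEEUBEBEEEEEUBE

Rewriting each symbol of EUBEEUBEEUBE: E→BE, U→EEE, B→EU, E→BE, E→BE, U→EEE, B→EU, E→BE, E→BE, U→EEE, B→EU, E→BE, which concatenates to BE EEE EU BE BE EEE EU BE BE EEE EU BE.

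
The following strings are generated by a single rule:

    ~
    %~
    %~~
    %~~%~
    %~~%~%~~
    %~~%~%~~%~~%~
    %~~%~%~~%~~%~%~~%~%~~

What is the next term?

%~~%~%~~%~~%~%~~%~%~~%~~%~%~~%~~%~

Each term (from the third on) is the previous term followed by the one before it: term 3 = %~·~ = %~~.
So term 8 is %~~%~%~~%~~%~%~~%~%~~·%~~%~%~~%~~%~.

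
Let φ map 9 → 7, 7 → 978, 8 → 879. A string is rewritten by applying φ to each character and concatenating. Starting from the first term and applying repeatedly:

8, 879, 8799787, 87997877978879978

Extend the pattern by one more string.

φ(87997877978879978) expands symbol-by-symbol to 879 978 7 7 978 879 978 978 7 978 879 879 978 7 7 978 879; joining the 17 pieces gives the next term.

87997877978879978978797887987997877978879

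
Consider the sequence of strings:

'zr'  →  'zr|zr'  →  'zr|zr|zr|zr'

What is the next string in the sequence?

zr|zr|zr|zr|zr|zr|zr|zr

Each string is two copies of the previous one joined by '|'.
One more doubling of zr|zr|zr|zr gives the answer.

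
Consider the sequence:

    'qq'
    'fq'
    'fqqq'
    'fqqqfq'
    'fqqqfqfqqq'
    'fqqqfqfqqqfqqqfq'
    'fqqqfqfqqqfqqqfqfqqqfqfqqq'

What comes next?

Each term (from the third on) is the previous term followed by the one before it: term 3 = fq·qq = fqqq.
The next term joins fqqqfqfqqqfqqqfqfqqqfqfqqq and fqqqfqfqqqfqqqfq.

fqqqfqfqqqfqqqfqfqqqfqfqqqfqqqfqfqqqfqqqfq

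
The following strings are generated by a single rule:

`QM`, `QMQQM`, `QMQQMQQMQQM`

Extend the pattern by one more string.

Every step duplicates the string with 'Q' between the halves.
One more doubling of QMQQMQQMQQM gives the answer.

QMQQMQQMQQMQQMQQMQQMQQM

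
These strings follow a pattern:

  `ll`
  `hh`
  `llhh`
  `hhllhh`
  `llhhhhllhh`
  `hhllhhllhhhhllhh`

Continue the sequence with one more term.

This is a Fibonacci-style word recurrence s(k) = s(k−2)·s(k−1): e.g. ll·hh = llhh.
The next term joins llhhhhllhh and hhllhhllhhhhllhh.

llhhhhllhhhhllhhllhhhhllhh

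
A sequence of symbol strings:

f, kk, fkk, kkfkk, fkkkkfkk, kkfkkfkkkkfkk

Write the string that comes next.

fkkkkfkkkkfkkfkkkkfkk

From term 3 onward, concatenate the second-to-last term with the last: f·kk = fkk, kk·fkk = kkfkk, …
Continuing: fkkkkfkk · kkfkkfkkkkfkk gives term 7.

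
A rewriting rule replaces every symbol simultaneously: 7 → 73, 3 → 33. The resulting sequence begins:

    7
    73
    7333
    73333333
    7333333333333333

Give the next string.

Replace each of the 16 characters of 7333333333333333 in place — 73 33 33 33 33 33 33 33 33 33 33 33 33 33 33 33 — and concatenate.

73333333333333333333333333333333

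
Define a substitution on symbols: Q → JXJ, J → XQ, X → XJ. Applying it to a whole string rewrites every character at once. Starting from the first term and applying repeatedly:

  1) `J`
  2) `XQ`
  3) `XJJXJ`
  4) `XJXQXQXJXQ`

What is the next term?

Apply φ to XJXQXQXJXQ symbol by symbol: X→XJ, J→XQ, X→XJ, Q→JXJ, X→XJ, Q→JXJ, X→XJ, J→XQ, X→XJ, Q→JXJ; joined: XJ XQ XJ JXJ XJ JXJ XJ XQ XJ JXJ.

XJXQXJJXJXJJXJXJXQXJJXJ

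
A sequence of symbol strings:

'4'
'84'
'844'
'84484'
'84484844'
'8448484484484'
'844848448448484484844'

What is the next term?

8448484484484844848448448484484484

From term 3 onward, concatenate the last term with the second-to-last: 84·4 = 844, 844·84 = 84484, …
The next term joins 844848448448484484844 and 8448484484484.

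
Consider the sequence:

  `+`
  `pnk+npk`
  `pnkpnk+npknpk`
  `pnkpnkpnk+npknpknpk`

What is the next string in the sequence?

s(k+1) = pnk·s(k)·npk, so each term gains pnk as a prefix and npk as a suffix.
One more step from pnkpnkpnk+npknpknpk gives the answer.

pnkpnkpnkpnk+npknpknpknpk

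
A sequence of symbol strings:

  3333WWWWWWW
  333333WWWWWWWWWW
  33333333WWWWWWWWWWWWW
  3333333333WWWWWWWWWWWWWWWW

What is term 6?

33333333333333WWWWWWWWWWWWWWWWWWWWWW

Reading off run lengths: 3 runs 4, 6, 8, 10; W runs 7, 10, 13, 16 — each is linear in n, where the shown terms are n = 2, 3, 4, 5.
Setting n = 7 gives 14, 22 characters in each block.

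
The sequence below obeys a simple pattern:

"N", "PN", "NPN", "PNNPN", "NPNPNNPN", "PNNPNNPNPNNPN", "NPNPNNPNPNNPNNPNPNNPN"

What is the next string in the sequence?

PNNPNNPNPNNPNNPNPNNPNPNNPNNPNPNNPN

This is a Fibonacci-style word recurrence s(k) = s(k−2)·s(k−1): e.g. N·PN = NPN.
So term 8 is PNNPNNPNPNNPN·NPNPNNPNPNNPNNPNPNNPN.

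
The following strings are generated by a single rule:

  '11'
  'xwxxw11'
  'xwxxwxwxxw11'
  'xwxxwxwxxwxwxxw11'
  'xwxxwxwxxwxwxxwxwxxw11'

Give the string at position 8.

xwxxwxwxxwxwxxwxwxxwxwxxwxwxxwxwxxw11

Every step adds xwxxw at the front: s(k+1) = xwxxw·s(k).
From xwxxwxwxxwxwxxwxwxxw11, 3 further steps: xwxxwxwxxwxwxxwxwxxw11 → xwxxwxwxxwxwxxwxwxxwxwxxw11 → xwxxwxwxxwxwxxwxwxxwxwxxwxwxxw11 → (answer).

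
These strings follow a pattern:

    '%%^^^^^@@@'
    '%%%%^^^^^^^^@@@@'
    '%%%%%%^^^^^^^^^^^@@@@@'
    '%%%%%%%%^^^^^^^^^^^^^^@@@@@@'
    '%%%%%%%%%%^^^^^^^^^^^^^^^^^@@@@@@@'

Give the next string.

The n-th term is 2n %'s then 3n+2 ^'s then n+2 @'s (n = 1, 2, …).
At n = 6 the blocks have lengths 12, 20, 8.

%%%%%%%%%%%%^^^^^^^^^^^^^^^^^^^^@@@@@@@@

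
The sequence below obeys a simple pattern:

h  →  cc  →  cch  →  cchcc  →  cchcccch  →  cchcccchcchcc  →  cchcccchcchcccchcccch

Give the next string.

From term 3 onward, concatenate the last term with the second-to-last: cc·h = cch, cch·cc = cchcc, …
So term 8 is cchcccchcchcccchcccch·cchcccchcchcc.

cchcccchcchcccchcccchcchcccchcchcc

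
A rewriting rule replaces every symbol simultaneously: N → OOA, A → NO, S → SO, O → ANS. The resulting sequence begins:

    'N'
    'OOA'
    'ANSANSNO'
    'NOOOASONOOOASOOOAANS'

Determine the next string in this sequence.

Rewriting the 20 symbols of NOOOASONOOOASOOOAANS one by one yields OOA ANS ANS ANS NO SO ANS OOA ANS ANS ANS NO SO ANS ANS ANS NO NO OOA SO; concatenated:

OOAANSANSANSNOSOANSOOAANSANSANSNOSOANSANSANSNONOOOASO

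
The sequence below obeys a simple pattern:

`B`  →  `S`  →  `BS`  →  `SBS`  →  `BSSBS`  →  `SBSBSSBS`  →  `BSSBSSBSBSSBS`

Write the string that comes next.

This is a Fibonacci-style word recurrence s(k) = s(k−2)·s(k−1): e.g. B·S = BS.
So term 8 is SBSBSSBS·BSSBSSBSBSSBS.

SBSBSSBSBSSBSSBSBSSBS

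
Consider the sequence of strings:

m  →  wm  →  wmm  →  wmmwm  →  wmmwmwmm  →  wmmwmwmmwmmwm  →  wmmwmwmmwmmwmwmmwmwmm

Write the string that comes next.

wmmwmwmmwmmwmwmmwmwmmwmmwmwmmwmmwm

From term 3 onward, concatenate the last term with the second-to-last: wm·m = wmm, wmm·wm = wmmwm, …
So term 8 is wmmwmwmmwmmwmwmmwmwmm·wmmwmwmmwmmwm.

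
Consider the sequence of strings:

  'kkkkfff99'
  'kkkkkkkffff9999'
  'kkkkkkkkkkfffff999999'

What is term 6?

The n-th term is 3n+1 k's then n+2 f's then 2n 9's (n = 1, 2, …).
Setting n = 6 gives 19, 8, 12 characters in each block.

kkkkkkkkkkkkkkkkkkkffffffff999999999999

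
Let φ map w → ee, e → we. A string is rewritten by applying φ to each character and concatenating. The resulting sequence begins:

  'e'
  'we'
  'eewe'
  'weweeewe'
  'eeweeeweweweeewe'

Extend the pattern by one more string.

weweeeweweweeeweeeweeeweweweeewe

φ(eeweeeweweweeewe) expands symbol-by-symbol to we we ee we we we ee we ee we ee we we we ee we; joining the 16 pieces gives the next term.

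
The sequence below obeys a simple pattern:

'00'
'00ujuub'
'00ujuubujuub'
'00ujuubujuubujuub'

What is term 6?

00ujuubujuubujuubujuubujuub

Each term is the previous one with ujuub appended.
From 00ujuubujuubujuub, 2 further steps: 00ujuubujuubujuub → 00ujuubujuubujuubujuub → (answer).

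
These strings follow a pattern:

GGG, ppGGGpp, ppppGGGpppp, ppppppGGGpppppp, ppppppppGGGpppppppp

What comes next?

ppppppppppGGGpppppppppp

Every step adds pp to the front and pp to the end of the previous string.
One more step from ppppppppGGGpppppppp gives the answer.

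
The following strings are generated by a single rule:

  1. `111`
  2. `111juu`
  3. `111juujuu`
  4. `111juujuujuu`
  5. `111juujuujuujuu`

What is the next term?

111juujuujuujuujuu

Every step adds juu to the end: s(k+1) = s(k)·juu.
So the next term is 111juujuujuujuu·juu.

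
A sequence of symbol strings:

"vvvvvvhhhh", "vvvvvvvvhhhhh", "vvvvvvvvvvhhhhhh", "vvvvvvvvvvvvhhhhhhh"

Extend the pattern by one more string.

vvvvvvvvvvvvvvhhhhhhhh

The n-th term is 2n v's then n+1 h's, where the shown terms are n = 3, 4, 5, 6.
For the next term, n = 7, so the run lengths are 14, 8.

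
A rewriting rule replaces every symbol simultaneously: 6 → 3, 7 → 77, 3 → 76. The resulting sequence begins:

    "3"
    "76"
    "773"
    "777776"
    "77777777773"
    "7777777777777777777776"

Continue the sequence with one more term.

Rewriting the 22 symbols of 7777777777777777777776 one by one yields 77 77 77 77 77 77 77 77 77 77 77 77 77 77 77 77 77 77 77 77 77 3; concatenated:

7777777777777777777777777777777777777777773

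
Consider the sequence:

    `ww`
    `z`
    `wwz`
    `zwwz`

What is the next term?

wwzzwwz

Each term (from the third on) is the two preceding terms concatenated in order: term 3 = ww·z = wwz.
So term 5 is wwz·zwwz.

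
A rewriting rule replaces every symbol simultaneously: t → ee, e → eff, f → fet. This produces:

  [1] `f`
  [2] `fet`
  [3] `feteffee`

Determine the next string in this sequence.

feteffeeefffetfeteffeff

Expanding feteffee: f→fet, e→eff, t→ee, e→eff, f→fet, f→fet, e→eff, e→eff. Concatenated: fet eff ee eff fet fet eff eff.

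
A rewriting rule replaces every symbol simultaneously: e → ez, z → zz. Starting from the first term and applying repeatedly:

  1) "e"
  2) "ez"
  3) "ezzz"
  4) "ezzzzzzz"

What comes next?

ezzzzzzzzzzzzzzz

Apply φ to ezzzzzzz symbol by symbol: e→ez, z→zz, z→zz, z→zz, z→zz, z→zz, z→zz, z→zz; joined: ez zz zz zz zz zz zz zz.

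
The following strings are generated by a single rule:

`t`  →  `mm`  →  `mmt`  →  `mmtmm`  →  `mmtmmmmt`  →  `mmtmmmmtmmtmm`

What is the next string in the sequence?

This is a Fibonacci-style word recurrence s(k) = s(k−1)·s(k−2): e.g. mm·t = mmt.
Continuing: mmtmmmmtmmtmm · mmtmmmmt gives term 7.

mmtmmmmtmmtmmmmtmmmmt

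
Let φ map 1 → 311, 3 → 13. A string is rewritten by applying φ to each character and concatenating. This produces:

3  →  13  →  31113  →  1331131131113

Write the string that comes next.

φ(1331131131113) expands symbol-by-symbol to 311 13 13 311 311 13 311 311 13 311 311 311 13; joining the 13 pieces gives the next term.

3111313311311133113111331131131113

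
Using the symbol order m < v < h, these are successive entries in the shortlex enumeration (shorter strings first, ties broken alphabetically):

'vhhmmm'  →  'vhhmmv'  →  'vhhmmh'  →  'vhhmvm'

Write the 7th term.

vhhmhm

Stepping forward 3 times from vhhmvm: vhhmvm → vhhmvv → vhhmvh, then the target.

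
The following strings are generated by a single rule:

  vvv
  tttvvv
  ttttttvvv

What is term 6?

tttttttttttttttvvv

Every step adds ttt at the front: s(k+1) = ttt·s(k).
From ttttttvvv, 3 further steps: ttttttvvv → tttttttttvvv → ttttttttttttvvv → (answer).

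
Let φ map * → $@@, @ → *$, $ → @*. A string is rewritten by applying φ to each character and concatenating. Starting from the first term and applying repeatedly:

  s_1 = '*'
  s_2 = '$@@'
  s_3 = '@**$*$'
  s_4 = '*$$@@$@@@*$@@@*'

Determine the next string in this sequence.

Replace each of the 15 characters of *$$@@$@@@*$@@@* in place — $@@ @* @* *$ *$ @* *$ *$ *$ $@@ @* *$ *$ *$ $@@ — and concatenate.

$@@@*@**$*$@**$*$*$$@@@**$*$*$$@@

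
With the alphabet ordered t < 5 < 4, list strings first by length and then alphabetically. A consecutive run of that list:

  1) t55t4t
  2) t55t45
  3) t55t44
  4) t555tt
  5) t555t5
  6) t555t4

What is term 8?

Continuing the enumeration 2 steps past t555t4: t555t4 → t5555t → (answer).

t55555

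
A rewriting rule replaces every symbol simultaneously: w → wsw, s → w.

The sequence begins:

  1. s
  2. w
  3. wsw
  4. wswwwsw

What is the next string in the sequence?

wswwwswwswwswwwsw

Rewriting each symbol of wswwwsw: w→wsw, s→w, w→wsw, w→wsw, w→wsw, s→w, w→wsw, which concatenates to wsw w wsw wsw wsw w wsw.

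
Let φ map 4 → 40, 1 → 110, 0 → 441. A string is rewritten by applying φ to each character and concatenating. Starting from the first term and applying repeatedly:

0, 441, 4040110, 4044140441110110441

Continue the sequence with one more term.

4044140401104044140401101101104411101104414040110

φ(4044140441110110441) expands symbol-by-symbol to 40 441 40 40 110 40 441 40 40 110 110 110 441 110 110 441 40 40 110; joining the 19 pieces gives the next term.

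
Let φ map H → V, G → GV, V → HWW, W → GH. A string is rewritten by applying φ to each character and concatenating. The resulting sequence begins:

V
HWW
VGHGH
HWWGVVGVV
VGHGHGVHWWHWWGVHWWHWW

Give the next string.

HWWGVVGVVGVHWWVGHGHVGHGHGVHWWVGHGHVGHGH

Applying the rule to each of the 21 symbols of VGHGHGVHWWHWWGVHWWHWW gives the pieces HWW GV V GV V GV HWW V GH GH V GH GH GV HWW V GH GH V GH GH, which concatenate to the answer.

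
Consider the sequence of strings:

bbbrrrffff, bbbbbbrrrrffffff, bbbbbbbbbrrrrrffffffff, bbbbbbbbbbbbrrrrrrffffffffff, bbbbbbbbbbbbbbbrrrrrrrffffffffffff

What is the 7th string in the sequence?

The n-th term is 3n b's then n+2 r's then 2n+2 f's (n = 1, 2, …).
For term 7, n = 7, so the run lengths are 21, 9, 16.

bbbbbbbbbbbbbbbbbbbbbrrrrrrrrrffffffffffffffff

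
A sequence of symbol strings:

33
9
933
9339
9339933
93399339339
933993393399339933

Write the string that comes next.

93399339339933993393399339339

This is a Fibonacci-style word recurrence s(k) = s(k−1)·s(k−2): e.g. 9·33 = 933.
The next term joins 933993393399339933 and 93399339339.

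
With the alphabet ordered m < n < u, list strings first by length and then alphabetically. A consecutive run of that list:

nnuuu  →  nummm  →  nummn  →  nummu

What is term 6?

Advancing 2 positions from nummu through nummu → numnm reaches term 6.

numnn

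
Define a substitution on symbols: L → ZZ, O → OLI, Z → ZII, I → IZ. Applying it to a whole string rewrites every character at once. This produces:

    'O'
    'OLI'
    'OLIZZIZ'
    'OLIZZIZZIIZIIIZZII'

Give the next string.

Replace each of the 18 characters of OLIZZIZZIIZIIIZZII in place — OLI ZZ IZ ZII ZII IZ ZII ZII IZ IZ ZII IZ IZ IZ ZII ZII IZ IZ — and concatenate.

OLIZZIZZIIZIIIZZIIZIIIZIZZIIIZIZIZZIIZIIIZIZ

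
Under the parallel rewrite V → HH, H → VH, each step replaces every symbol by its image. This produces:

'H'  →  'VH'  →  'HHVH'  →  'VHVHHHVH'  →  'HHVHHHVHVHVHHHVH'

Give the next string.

φ(HHVHHHVHVHVHHHVH) expands symbol-by-symbol to VH VH HH VH VH VH HH VH HH VH HH VH VH VH HH VH; joining the 16 pieces gives the next term.

VHVHHHVHVHVHHHVHHHVHHHVHVHVHHHVH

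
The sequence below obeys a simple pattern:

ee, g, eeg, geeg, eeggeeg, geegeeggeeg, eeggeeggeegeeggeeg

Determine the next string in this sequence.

geegeeggeegeeggeeggeegeeggeeg

This is a Fibonacci-style word recurrence s(k) = s(k−2)·s(k−1): e.g. ee·g = eeg.
Continuing: geegeeggeeg · eeggeeggeegeeggeeg gives term 8.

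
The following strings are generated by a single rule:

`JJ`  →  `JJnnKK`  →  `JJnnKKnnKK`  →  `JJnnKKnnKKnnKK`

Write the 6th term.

JJnnKKnnKKnnKKnnKKnnKK

The strings grow by a fixed suffix nnKK each time.
From JJnnKKnnKKnnKK, 2 further steps: JJnnKKnnKKnnKK → JJnnKKnnKKnnKKnnKK → (answer).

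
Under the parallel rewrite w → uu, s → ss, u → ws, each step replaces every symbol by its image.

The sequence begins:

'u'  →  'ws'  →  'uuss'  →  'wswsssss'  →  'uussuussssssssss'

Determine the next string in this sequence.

Rewriting the 16 symbols of uussuussssssssss one by one yields ws ws ss ss ws ws ss ss ss ss ss ss ss ss ss ss; concatenated:

wswssssswswsssssssssssssssssssss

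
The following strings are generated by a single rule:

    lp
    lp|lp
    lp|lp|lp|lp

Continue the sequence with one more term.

lp|lp|lp|lp|lp|lp|lp|lp

Every step duplicates the string with '|' between the halves.
One more doubling of lp|lp|lp|lp gives the answer.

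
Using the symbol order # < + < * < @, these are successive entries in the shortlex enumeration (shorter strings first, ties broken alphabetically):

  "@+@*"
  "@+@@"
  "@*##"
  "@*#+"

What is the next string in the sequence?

The successor of @*#+ increments the rightmost position that isn't already @ and resets every position after it to #.

@*#*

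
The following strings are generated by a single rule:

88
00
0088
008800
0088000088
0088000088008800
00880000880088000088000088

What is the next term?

008800008800880000880000880088000088008800

This is a Fibonacci-style word recurrence s(k) = s(k−1)·s(k−2): e.g. 00·88 = 0088.
So term 8 is 00880000880088000088000088·0088000088008800.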